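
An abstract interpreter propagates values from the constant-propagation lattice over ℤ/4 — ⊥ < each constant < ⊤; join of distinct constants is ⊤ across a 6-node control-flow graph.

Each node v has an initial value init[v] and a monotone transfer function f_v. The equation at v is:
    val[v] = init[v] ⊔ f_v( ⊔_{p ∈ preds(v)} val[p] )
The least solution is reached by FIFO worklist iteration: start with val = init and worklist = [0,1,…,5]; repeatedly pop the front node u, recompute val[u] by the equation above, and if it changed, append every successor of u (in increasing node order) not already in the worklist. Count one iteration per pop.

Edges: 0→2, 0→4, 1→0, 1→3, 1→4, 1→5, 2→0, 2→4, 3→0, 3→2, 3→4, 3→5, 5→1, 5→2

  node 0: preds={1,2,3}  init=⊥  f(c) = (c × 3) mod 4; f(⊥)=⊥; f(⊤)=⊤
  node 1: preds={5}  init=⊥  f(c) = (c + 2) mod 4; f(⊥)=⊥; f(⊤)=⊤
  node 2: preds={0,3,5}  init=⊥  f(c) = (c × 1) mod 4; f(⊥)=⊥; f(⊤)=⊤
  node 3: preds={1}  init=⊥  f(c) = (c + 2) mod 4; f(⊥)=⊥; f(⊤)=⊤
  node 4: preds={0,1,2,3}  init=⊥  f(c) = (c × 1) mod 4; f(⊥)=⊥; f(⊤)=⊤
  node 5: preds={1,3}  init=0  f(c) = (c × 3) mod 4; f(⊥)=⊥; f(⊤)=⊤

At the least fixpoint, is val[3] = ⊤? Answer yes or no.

yes

Worklist (16 pops):
  #1 pop 0: in=⊥ → ⊥ (no change)
  #2 pop 1: in=0 → 2 (was ⊥); enqueue [0]
  #3 pop 2: in=0 → 0 (was ⊥); enqueue []
  #4 pop 3: in=2 → 0 (was ⊥); enqueue [2]
  #5 pop 4: in=⊤ → ⊤ (was ⊥); enqueue []
  #6 pop 5: in=⊤ → ⊤ (was 0); enqueue [1]
  #7 pop 0: in=⊤ → ⊤ (was ⊥); enqueue [4]
  #8 pop 2: in=⊤ → ⊤ (was 0); enqueue [0]
  #9 pop 1: in=⊤ → ⊤ (was 2); enqueue [3,5]
  #10 pop 4: in=⊤ → ⊤ (no change)
  #11 pop 0: in=⊤ → ⊤ (no change)
  #12 pop 3: in=⊤ → ⊤ (was 0); enqueue [0,2,4]
  #13 pop 5: in=⊤ → ⊤ (no change)
  #14 pop 0: in=⊤ → ⊤ (no change)
  #15 pop 2: in=⊤ → ⊤ (no change)
  #16 pop 4: in=⊤ → ⊤ (no change)

Fixpoint:
  val[0] = ⊤
  val[1] = ⊤
  val[2] = ⊤
  val[3] = ⊤
  val[4] = ⊤
  val[5] = ⊤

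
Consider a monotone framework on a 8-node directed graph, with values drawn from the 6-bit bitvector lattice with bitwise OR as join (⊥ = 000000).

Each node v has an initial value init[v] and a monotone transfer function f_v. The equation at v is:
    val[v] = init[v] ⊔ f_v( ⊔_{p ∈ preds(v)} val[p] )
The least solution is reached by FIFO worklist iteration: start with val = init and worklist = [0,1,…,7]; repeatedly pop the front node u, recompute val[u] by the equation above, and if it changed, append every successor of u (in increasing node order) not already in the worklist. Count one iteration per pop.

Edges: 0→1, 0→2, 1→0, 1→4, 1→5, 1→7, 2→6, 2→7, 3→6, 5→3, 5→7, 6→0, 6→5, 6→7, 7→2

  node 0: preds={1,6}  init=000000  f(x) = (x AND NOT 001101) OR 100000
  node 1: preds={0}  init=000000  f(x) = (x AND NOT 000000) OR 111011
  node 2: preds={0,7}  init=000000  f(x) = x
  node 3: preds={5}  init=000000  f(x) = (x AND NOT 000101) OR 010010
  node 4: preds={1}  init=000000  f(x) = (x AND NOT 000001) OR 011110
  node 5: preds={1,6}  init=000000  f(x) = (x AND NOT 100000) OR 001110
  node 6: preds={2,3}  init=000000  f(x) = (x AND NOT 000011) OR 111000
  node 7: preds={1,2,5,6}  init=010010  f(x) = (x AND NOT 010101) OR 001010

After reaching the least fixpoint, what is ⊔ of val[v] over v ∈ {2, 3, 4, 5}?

111111

Iteration log — 15 steps:
  step 1. node 0  ⊔preds=000000  new=100000  old=000000  +wl: 
  step 2. node 1  ⊔preds=100000  new=111011  old=000000  +wl: 0
  step 3. node 2  ⊔preds=110010  new=110010  old=000000  +wl: 
  step 4. node 3  ⊔preds=000000  new=010010  old=000000  +wl: 
  step 5. node 4  ⊔preds=111011  new=111110  old=000000  +wl: 
  step 6. node 5  ⊔preds=111011  new=011111  old=000000  +wl: 3
  step 7. node 6  ⊔preds=110010  new=111000  old=000000  +wl: 5
  step 8. node 7  ⊔preds=111111  new=111010  old=010010  +wl: 2
  step 9. node 0  ⊔preds=111011  new=110010  old=100000  +wl: 1
  step 10. node 3  ⊔preds=011111  new=011010  old=010010  +wl: 6
  step 11. node 5  ⊔preds=111011  new=011111  stable
  step 12. node 2  ⊔preds=111010  new=111010  old=110010  +wl: 7
  step 13. node 1  ⊔preds=110010  new=111011  stable
  step 14. node 6  ⊔preds=111010  new=111000  stable
  step 15. node 7  ⊔preds=111111  new=111010  stable

Least fixpoint reached:
  node 0: 110010
  node 1: 111011
  node 2: 111010
  node 3: 011010
  node 4: 111110
  node 5: 011111
  node 6: 111000
  node 7: 111010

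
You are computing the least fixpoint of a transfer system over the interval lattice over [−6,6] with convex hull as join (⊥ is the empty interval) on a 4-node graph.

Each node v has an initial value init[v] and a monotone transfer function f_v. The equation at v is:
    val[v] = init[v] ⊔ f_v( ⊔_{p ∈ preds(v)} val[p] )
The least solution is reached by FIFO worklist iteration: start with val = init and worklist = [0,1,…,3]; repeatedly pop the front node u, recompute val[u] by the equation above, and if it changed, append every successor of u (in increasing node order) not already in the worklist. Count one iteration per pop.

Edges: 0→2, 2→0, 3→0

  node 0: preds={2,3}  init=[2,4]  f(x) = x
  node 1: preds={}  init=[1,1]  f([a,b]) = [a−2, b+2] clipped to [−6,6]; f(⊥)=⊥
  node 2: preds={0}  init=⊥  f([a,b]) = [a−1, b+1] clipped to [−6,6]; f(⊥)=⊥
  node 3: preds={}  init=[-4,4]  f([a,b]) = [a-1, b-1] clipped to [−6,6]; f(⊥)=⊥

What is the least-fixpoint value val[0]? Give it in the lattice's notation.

Iteration log — 8 steps:
  step 1. node 0  ⊔preds=[-4,4]  new=[-4,4]  old=[2,4]  +wl: 
  step 2. node 1  ⊔preds=⊥  new=[1,1]  stable
  step 3. node 2  ⊔preds=[-4,4]  new=[-5,5]  old=⊥  +wl: 0
  step 4. node 3  ⊔preds=⊥  new=[-4,4]  stable
  step 5. node 0  ⊔preds=[-5,5]  new=[-5,5]  old=[-4,4]  +wl: 2
  step 6. node 2  ⊔preds=[-5,5]  new=[-6,6]  old=[-5,5]  +wl: 0
  step 7. node 0  ⊔preds=[-6,6]  new=[-6,6]  old=[-5,5]  +wl: 2
  step 8. node 2  ⊔preds=[-6,6]  new=[-6,6]  stable

Least fixpoint reached:
  node 0: [-6,6]
  node 1: [1,1]
  node 2: [-6,6]
  node 3: [-4,4]

[-6,6]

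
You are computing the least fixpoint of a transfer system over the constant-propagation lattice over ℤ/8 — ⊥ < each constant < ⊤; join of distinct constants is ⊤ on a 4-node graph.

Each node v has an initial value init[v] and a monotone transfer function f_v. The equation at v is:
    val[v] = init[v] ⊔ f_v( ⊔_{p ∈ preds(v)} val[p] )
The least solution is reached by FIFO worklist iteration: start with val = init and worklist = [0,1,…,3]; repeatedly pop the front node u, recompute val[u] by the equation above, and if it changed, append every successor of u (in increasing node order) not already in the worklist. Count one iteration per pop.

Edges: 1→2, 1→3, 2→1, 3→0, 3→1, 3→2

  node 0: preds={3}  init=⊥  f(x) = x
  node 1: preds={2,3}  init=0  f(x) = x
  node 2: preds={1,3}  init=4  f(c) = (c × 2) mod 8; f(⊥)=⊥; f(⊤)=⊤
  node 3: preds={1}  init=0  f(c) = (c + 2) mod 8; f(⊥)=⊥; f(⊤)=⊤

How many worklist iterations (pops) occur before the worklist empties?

7

Trace (7 dequeues):
  [1] u=0 | in 0 | out 0 | prev ⊥ | push {}
  [2] u=1 | in ⊤ | out ⊤ | prev 0 | push {}
  [3] u=2 | in ⊤ | out ⊤ | prev 4 | push {1}
  [4] u=3 | in ⊤ | out ⊤ | prev 0 | push {0,2}
  [5] u=1 | in ⊤ | out ⊤ | ==
  [6] u=0 | in ⊤ | out ⊤ | prev 0 | push {}
  [7] u=2 | in ⊤ | out ⊤ | ==

Converged values:
  [0] ⊤
  [1] ⊤
  [2] ⊤
  [3] ⊤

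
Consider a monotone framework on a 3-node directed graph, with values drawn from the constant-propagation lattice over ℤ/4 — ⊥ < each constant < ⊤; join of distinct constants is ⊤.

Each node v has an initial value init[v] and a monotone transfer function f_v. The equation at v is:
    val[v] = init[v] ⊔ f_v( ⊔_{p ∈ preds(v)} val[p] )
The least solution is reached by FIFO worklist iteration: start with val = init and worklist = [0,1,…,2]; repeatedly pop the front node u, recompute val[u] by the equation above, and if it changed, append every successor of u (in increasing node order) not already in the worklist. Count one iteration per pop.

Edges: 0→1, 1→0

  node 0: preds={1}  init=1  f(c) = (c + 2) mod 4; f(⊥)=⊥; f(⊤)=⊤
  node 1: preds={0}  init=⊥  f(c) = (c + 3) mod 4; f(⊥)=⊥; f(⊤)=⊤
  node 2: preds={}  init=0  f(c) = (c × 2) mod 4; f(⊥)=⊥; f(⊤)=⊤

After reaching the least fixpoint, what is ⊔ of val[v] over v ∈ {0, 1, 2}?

⊤

Trace (6 dequeues):
  [1] u=0 | in ⊥ | out 1 | ==
  [2] u=1 | in 1 | out 0 | prev ⊥ | push {0}
  [3] u=2 | in ⊥ | out 0 | ==
  [4] u=0 | in 0 | out ⊤ | prev 1 | push {1}
  [5] u=1 | in ⊤ | out ⊤ | prev 0 | push {0}
  [6] u=0 | in ⊤ | out ⊤ | ==

Converged values:
  [0] ⊤
  [1] ⊤
  [2] 0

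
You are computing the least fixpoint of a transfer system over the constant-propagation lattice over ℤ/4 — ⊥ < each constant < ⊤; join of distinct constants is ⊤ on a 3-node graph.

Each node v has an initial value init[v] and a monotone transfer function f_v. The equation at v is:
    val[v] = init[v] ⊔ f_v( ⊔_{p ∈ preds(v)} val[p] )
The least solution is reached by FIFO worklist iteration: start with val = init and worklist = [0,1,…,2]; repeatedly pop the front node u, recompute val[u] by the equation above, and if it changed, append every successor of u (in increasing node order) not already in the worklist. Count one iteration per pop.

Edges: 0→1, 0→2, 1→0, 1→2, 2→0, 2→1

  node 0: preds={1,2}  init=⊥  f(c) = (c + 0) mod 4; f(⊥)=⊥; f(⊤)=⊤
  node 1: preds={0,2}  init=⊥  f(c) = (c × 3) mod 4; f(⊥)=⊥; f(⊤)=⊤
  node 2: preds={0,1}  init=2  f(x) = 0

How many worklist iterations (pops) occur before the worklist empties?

7

Trace (7 dequeues):
  [1] u=0 | in 2 | out 2 | prev ⊥ | push {}
  [2] u=1 | in 2 | out 2 | prev ⊥ | push {0}
  [3] u=2 | in 2 | out ⊤ | prev 2 | push {1}
  [4] u=0 | in ⊤ | out ⊤ | prev 2 | push {2}
  [5] u=1 | in ⊤ | out ⊤ | prev 2 | push {0}
  [6] u=2 | in ⊤ | out ⊤ | ==
  [7] u=0 | in ⊤ | out ⊤ | ==

Converged values:
  [0] ⊤
  [1] ⊤
  [2] ⊤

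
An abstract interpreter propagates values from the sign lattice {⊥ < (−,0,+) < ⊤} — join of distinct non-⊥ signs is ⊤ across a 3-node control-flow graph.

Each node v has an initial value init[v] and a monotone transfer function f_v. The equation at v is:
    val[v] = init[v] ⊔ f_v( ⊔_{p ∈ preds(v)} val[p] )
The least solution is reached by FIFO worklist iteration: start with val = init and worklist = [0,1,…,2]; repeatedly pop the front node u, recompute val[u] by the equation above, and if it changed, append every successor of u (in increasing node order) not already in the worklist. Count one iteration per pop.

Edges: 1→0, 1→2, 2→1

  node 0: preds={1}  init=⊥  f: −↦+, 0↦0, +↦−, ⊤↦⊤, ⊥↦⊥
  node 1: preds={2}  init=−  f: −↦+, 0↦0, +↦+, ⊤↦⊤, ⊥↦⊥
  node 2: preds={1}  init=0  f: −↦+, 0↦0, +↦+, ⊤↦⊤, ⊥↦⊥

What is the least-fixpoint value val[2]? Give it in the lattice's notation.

Trace (5 dequeues):
  [1] u=0 | in − | out + | prev ⊥ | push {}
  [2] u=1 | in 0 | out ⊤ | prev − | push {0}
  [3] u=2 | in ⊤ | out ⊤ | prev 0 | push {1}
  [4] u=0 | in ⊤ | out ⊤ | prev + | push {}
  [5] u=1 | in ⊤ | out ⊤ | ==

Converged values:
  [0] ⊤
  [1] ⊤
  [2] ⊤

⊤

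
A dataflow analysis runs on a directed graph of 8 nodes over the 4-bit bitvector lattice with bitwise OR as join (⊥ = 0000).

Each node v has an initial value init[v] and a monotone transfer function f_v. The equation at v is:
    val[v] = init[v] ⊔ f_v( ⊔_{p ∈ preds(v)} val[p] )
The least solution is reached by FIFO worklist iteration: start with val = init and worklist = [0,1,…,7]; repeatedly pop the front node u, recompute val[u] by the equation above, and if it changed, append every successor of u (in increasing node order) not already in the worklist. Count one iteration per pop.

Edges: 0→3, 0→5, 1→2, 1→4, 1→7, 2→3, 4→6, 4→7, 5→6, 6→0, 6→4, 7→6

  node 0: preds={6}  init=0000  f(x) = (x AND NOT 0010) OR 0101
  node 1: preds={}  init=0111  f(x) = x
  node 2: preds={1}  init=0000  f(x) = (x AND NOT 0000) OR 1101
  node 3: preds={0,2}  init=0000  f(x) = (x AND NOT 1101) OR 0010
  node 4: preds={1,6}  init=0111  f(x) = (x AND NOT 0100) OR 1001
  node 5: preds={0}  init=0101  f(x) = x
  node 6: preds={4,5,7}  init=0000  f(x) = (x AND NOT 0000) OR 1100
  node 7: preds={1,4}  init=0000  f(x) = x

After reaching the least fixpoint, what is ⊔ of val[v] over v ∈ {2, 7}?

Iteration log — 14 steps:
  step 1. node 0  ⊔preds=0000  new=0101  old=0000  +wl: 
  step 2. node 1  ⊔preds=0000  new=0111  stable
  step 3. node 2  ⊔preds=0111  new=1111  old=0000  +wl: 
  step 4. node 3  ⊔preds=1111  new=0010  old=0000  +wl: 
  step 5. node 4  ⊔preds=0111  new=1111  old=0111  +wl: 
  step 6. node 5  ⊔preds=0101  new=0101  stable
  step 7. node 6  ⊔preds=1111  new=1111  old=0000  +wl: 0,4
  step 8. node 7  ⊔preds=1111  new=1111  old=0000  +wl: 6
  step 9. node 0  ⊔preds=1111  new=1101  old=0101  +wl: 3,5
  step 10. node 4  ⊔preds=1111  new=1111  stable
  step 11. node 6  ⊔preds=1111  new=1111  stable
  step 12. node 3  ⊔preds=1111  new=0010  stable
  step 13. node 5  ⊔preds=1101  new=1101  old=0101  +wl: 6
  step 14. node 6  ⊔preds=1111  new=1111  stable

Least fixpoint reached:
  node 0: 1101
  node 1: 0111
  node 2: 1111
  node 3: 0010
  node 4: 1111
  node 5: 1101
  node 6: 1111
  node 7: 1111

1111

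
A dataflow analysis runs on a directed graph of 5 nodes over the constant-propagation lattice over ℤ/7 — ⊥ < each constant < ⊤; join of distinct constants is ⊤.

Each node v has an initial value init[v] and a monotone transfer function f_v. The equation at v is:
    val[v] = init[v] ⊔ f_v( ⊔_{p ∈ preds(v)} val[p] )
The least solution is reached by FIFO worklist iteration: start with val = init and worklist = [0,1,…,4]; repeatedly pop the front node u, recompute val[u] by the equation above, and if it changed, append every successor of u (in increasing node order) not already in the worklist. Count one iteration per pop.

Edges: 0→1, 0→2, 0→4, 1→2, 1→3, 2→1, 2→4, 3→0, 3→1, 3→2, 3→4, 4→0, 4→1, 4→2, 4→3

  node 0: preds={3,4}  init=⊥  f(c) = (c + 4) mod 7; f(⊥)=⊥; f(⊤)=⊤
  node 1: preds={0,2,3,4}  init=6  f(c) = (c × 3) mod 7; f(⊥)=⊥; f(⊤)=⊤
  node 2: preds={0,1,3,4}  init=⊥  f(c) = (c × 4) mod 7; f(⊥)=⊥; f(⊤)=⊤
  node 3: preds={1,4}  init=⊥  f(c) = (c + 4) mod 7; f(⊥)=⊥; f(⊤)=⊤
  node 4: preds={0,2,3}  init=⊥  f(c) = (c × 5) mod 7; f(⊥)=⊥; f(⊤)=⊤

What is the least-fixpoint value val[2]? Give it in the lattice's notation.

⊤

Iteration log — 15 steps:
  step 1. node 0  ⊔preds=⊥  new=⊥  stable
  step 2. node 1  ⊔preds=⊥  new=6  stable
  step 3. node 2  ⊔preds=6  new=3  old=⊥  +wl: 1
  step 4. node 3  ⊔preds=6  new=3  old=⊥  +wl: 0,2
  step 5. node 4  ⊔preds=3  new=1  old=⊥  +wl: 3
  step 6. node 1  ⊔preds=⊤  new=⊤  old=6  +wl: 
  step 7. node 0  ⊔preds=⊤  new=⊤  old=⊥  +wl: 1,4
  step 8. node 2  ⊔preds=⊤  new=⊤  old=3  +wl: 
  step 9. node 3  ⊔preds=⊤  new=⊤  old=3  +wl: 0,2
  step 10. node 1  ⊔preds=⊤  new=⊤  stable
  step 11. node 4  ⊔preds=⊤  new=⊤  old=1  +wl: 1,3
  step 12. node 0  ⊔preds=⊤  new=⊤  stable
  step 13. node 2  ⊔preds=⊤  new=⊤  stable
  step 14. node 1  ⊔preds=⊤  new=⊤  stable
  step 15. node 3  ⊔preds=⊤  new=⊤  stable

Least fixpoint reached:
  node 0: ⊤
  node 1: ⊤
  node 2: ⊤
  node 3: ⊤
  node 4: ⊤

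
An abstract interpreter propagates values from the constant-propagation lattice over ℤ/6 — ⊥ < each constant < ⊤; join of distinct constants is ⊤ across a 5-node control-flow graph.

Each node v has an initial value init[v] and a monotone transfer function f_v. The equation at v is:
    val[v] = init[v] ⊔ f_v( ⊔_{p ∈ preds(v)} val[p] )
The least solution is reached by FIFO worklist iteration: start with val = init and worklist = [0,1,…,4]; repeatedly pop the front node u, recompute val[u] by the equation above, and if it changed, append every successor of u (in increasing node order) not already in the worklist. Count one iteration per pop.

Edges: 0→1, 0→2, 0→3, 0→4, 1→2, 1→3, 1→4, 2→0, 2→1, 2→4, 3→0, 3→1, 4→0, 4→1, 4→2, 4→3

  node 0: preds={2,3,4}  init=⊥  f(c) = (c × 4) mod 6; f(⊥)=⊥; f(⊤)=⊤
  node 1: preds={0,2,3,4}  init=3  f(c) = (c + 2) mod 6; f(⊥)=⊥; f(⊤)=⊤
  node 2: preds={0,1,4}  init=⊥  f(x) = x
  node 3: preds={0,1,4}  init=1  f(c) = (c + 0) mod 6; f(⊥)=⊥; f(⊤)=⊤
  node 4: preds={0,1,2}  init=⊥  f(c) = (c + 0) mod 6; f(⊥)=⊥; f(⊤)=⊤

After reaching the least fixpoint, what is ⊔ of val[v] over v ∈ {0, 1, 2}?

⊤

Worklist (10 pops):
  #1 pop 0: in=1 → 4 (was ⊥); enqueue []
  #2 pop 1: in=⊤ → ⊤ (was 3); enqueue []
  #3 pop 2: in=⊤ → ⊤ (was ⊥); enqueue [0,1]
  #4 pop 3: in=⊤ → ⊤ (was 1); enqueue []
  #5 pop 4: in=⊤ → ⊤ (was ⊥); enqueue [2,3]
  #6 pop 0: in=⊤ → ⊤ (was 4); enqueue [4]
  #7 pop 1: in=⊤ → ⊤ (no change)
  #8 pop 2: in=⊤ → ⊤ (no change)
  #9 pop 3: in=⊤ → ⊤ (no change)
  #10 pop 4: in=⊤ → ⊤ (no change)

Fixpoint:
  val[0] = ⊤
  val[1] = ⊤
  val[2] = ⊤
  val[3] = ⊤
  val[4] = ⊤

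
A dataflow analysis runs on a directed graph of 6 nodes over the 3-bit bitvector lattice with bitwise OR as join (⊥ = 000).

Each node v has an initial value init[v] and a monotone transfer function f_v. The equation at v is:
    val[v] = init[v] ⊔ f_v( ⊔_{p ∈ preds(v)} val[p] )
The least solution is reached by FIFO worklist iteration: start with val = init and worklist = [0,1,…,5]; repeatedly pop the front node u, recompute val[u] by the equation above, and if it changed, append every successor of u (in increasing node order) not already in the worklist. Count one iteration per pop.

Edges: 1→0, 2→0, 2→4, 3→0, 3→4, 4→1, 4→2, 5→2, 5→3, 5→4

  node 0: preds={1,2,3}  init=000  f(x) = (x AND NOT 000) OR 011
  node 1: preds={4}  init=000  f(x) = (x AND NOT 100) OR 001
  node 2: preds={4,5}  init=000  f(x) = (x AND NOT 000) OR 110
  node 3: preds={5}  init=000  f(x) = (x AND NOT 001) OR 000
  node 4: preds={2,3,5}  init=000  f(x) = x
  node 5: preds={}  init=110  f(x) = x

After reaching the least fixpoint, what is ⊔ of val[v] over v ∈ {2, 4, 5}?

110

Worklist (10 pops):
  #1 pop 0: in=000 → 011 (was 000); enqueue []
  #2 pop 1: in=000 → 001 (was 000); enqueue [0]
  #3 pop 2: in=110 → 110 (was 000); enqueue []
  #4 pop 3: in=110 → 110 (was 000); enqueue []
  #5 pop 4: in=110 → 110 (was 000); enqueue [1,2]
  #6 pop 5: in=000 → 110 (no change)
  #7 pop 0: in=111 → 111 (was 011); enqueue []
  #8 pop 1: in=110 → 011 (was 001); enqueue [0]
  #9 pop 2: in=110 → 110 (no change)
  #10 pop 0: in=111 → 111 (no change)

Fixpoint:
  val[0] = 111
  val[1] = 011
  val[2] = 110
  val[3] = 110
  val[4] = 110
  val[5] = 110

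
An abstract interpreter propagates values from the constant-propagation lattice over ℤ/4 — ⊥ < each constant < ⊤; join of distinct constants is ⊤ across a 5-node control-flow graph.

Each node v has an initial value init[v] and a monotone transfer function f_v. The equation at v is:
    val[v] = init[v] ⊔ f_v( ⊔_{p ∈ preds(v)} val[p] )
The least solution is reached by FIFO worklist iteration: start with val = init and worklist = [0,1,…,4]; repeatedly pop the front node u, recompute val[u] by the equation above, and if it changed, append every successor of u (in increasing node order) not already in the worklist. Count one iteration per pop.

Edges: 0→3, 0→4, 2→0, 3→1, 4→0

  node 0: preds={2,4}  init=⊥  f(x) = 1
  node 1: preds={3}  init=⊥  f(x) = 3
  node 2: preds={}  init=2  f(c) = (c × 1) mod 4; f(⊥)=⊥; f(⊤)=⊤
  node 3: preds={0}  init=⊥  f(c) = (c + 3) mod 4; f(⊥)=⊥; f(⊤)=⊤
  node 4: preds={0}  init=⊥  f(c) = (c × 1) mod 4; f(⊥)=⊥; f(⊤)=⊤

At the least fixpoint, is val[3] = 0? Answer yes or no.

yes

Worklist (7 pops):
  #1 pop 0: in=2 → 1 (was ⊥); enqueue []
  #2 pop 1: in=⊥ → 3 (was ⊥); enqueue []
  #3 pop 2: in=⊥ → 2 (no change)
  #4 pop 3: in=1 → 0 (was ⊥); enqueue [1]
  #5 pop 4: in=1 → 1 (was ⊥); enqueue [0]
  #6 pop 1: in=0 → 3 (no change)
  #7 pop 0: in=⊤ → 1 (no change)

Fixpoint:
  val[0] = 1
  val[1] = 3
  val[2] = 2
  val[3] = 0
  val[4] = 1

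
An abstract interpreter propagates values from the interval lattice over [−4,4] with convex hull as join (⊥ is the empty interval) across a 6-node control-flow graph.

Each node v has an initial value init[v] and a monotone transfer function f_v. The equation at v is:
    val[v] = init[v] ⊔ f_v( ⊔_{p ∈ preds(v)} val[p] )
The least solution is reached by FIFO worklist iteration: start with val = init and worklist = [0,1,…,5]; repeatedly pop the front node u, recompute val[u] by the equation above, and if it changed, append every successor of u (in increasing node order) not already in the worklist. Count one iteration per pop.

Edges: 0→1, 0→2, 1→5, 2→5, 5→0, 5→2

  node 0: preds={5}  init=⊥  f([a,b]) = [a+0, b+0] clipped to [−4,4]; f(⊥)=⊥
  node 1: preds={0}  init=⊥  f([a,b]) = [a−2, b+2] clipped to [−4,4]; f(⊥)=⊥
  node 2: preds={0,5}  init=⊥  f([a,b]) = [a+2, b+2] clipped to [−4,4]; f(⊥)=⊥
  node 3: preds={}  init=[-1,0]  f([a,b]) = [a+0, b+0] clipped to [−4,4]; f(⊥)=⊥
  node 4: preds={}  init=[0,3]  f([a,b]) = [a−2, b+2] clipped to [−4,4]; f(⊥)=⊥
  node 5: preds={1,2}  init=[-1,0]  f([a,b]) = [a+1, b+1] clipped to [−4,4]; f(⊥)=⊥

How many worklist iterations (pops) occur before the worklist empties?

14

Trace (14 dequeues):
  [1] u=0 | in [-1,0] | out [-1,0] | prev ⊥ | push {}
  [2] u=1 | in [-1,0] | out [-3,2] | prev ⊥ | push {}
  [3] u=2 | in [-1,0] | out [1,2] | prev ⊥ | push {}
  [4] u=3 | in ⊥ | out [-1,0] | ==
  [5] u=4 | in ⊥ | out [0,3] | ==
  [6] u=5 | in [-3,2] | out [-2,3] | prev [-1,0] | push {0,2}
  [7] u=0 | in [-2,3] | out [-2,3] | prev [-1,0] | push {1}
  [8] u=2 | in [-2,3] | out [0,4] | prev [1,2] | push {5}
  [9] u=1 | in [-2,3] | out [-4,4] | prev [-3,2] | push {}
  [10] u=5 | in [-4,4] | out [-3,4] | prev [-2,3] | push {0,2}
  [11] u=0 | in [-3,4] | out [-3,4] | prev [-2,3] | push {1}
  [12] u=2 | in [-3,4] | out [-1,4] | prev [0,4] | push {5}
  [13] u=1 | in [-3,4] | out [-4,4] | ==
  [14] u=5 | in [-4,4] | out [-3,4] | ==

Converged values:
  [0] [-3,4]
  [1] [-4,4]
  [2] [-1,4]
  [3] [-1,0]
  [4] [0,3]
  [5] [-3,4]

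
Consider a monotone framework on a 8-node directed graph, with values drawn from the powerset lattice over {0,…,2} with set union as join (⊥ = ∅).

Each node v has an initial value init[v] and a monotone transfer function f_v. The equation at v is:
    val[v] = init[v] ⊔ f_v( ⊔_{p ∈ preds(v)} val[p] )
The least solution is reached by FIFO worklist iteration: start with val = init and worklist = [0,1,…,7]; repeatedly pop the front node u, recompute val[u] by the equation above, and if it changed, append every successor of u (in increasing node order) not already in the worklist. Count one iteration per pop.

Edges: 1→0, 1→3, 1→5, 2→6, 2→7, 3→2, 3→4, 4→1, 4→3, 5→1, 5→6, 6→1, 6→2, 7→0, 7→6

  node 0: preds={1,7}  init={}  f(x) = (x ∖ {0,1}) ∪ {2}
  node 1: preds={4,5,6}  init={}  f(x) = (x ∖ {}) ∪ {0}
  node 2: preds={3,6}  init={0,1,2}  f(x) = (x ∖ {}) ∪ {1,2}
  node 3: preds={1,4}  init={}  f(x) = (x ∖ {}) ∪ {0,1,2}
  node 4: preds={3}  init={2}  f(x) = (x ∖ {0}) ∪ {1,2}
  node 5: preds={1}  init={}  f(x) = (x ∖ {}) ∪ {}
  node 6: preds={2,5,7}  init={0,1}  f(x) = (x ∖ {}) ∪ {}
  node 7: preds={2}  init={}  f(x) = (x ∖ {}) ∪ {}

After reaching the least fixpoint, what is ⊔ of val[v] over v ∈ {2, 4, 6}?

{0,1,2}

Iteration log — 13 steps:
  step 1. node 0  ⊔preds={}  new={2}  old={}  +wl: 
  step 2. node 1  ⊔preds={0,1,2}  new={0,1,2}  old={}  +wl: 0
  step 3. node 2  ⊔preds={0,1}  new={0,1,2}  stable
  step 4. node 3  ⊔preds={0,1,2}  new={0,1,2}  old={}  +wl: 2
  step 5. node 4  ⊔preds={0,1,2}  new={1,2}  old={2}  +wl: 1,3
  step 6. node 5  ⊔preds={0,1,2}  new={0,1,2}  old={}  +wl: 
  step 7. node 6  ⊔preds={0,1,2}  new={0,1,2}  old={0,1}  +wl: 
  step 8. node 7  ⊔preds={0,1,2}  new={0,1,2}  old={}  +wl: 6
  step 9. node 0  ⊔preds={0,1,2}  new={2}  stable
  step 10. node 2  ⊔preds={0,1,2}  new={0,1,2}  stable
  step 11. node 1  ⊔preds={0,1,2}  new={0,1,2}  stable
  step 12. node 3  ⊔preds={0,1,2}  new={0,1,2}  stable
  step 13. node 6  ⊔preds={0,1,2}  new={0,1,2}  stable

Least fixpoint reached:
  node 0: {2}
  node 1: {0,1,2}
  node 2: {0,1,2}
  node 3: {0,1,2}
  node 4: {1,2}
  node 5: {0,1,2}
  node 6: {0,1,2}
  node 7: {0,1,2}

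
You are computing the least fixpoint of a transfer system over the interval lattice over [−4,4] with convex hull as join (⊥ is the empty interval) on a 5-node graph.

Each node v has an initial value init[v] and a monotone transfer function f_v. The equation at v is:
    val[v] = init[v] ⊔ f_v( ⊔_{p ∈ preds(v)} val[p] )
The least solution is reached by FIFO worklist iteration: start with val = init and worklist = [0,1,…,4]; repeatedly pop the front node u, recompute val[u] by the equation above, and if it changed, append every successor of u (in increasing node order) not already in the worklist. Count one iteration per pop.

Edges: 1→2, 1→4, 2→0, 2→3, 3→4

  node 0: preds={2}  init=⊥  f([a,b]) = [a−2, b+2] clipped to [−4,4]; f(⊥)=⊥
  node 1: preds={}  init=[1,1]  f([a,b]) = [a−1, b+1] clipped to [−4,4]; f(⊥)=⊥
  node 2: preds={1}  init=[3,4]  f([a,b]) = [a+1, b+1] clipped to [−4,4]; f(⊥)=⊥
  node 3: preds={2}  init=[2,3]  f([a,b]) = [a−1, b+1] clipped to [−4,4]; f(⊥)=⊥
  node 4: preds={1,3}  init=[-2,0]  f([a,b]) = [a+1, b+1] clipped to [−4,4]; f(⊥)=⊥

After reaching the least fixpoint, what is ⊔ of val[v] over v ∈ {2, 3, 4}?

Worklist (6 pops):
  #1 pop 0: in=[3,4] → [1,4] (was ⊥); enqueue []
  #2 pop 1: in=⊥ → [1,1] (no change)
  #3 pop 2: in=[1,1] → [2,4] (was [3,4]); enqueue [0]
  #4 pop 3: in=[2,4] → [1,4] (was [2,3]); enqueue []
  #5 pop 4: in=[1,4] → [-2,4] (was [-2,0]); enqueue []
  #6 pop 0: in=[2,4] → [0,4] (was [1,4]); enqueue []

Fixpoint:
  val[0] = [0,4]
  val[1] = [1,1]
  val[2] = [2,4]
  val[3] = [1,4]
  val[4] = [-2,4]

[-2,4]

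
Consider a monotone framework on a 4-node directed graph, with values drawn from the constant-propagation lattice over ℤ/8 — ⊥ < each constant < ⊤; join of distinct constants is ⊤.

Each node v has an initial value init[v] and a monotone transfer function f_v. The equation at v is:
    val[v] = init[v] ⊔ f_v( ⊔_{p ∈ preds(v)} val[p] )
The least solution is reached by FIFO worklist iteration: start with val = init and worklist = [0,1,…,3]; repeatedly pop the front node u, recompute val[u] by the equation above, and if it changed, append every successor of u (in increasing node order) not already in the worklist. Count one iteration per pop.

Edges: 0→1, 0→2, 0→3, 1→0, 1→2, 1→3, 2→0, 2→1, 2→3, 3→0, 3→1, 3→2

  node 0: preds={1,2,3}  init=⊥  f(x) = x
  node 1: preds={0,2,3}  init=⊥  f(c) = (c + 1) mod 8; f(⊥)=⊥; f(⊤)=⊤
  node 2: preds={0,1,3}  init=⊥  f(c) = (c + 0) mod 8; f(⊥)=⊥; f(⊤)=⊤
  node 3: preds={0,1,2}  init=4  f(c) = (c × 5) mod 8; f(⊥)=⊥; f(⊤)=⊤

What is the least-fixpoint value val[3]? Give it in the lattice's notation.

⊤

Worklist (9 pops):
  #1 pop 0: in=4 → 4 (was ⊥); enqueue []
  #2 pop 1: in=4 → 5 (was ⊥); enqueue [0]
  #3 pop 2: in=⊤ → ⊤ (was ⊥); enqueue [1]
  #4 pop 3: in=⊤ → ⊤ (was 4); enqueue [2]
  #5 pop 0: in=⊤ → ⊤ (was 4); enqueue [3]
  #6 pop 1: in=⊤ → ⊤ (was 5); enqueue [0]
  #7 pop 2: in=⊤ → ⊤ (no change)
  #8 pop 3: in=⊤ → ⊤ (no change)
  #9 pop 0: in=⊤ → ⊤ (no change)

Fixpoint:
  val[0] = ⊤
  val[1] = ⊤
  val[2] = ⊤
  val[3] = ⊤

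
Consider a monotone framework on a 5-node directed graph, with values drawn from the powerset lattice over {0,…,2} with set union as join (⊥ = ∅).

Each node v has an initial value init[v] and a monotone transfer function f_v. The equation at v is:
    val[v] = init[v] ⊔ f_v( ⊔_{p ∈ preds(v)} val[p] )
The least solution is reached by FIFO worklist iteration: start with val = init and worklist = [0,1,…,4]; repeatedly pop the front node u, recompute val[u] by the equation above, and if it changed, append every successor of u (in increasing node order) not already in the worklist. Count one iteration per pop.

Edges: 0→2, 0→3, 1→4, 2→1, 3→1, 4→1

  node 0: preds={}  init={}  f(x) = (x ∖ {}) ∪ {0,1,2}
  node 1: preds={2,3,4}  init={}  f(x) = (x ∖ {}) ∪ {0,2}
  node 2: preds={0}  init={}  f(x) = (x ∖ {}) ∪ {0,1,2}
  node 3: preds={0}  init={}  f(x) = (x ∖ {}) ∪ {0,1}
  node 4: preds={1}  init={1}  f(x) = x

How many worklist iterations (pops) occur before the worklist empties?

6

Worklist (6 pops):
  #1 pop 0: in={} → {0,1,2} (was {}); enqueue []
  #2 pop 1: in={1} → {0,1,2} (was {}); enqueue []
  #3 pop 2: in={0,1,2} → {0,1,2} (was {}); enqueue [1]
  #4 pop 3: in={0,1,2} → {0,1,2} (was {}); enqueue []
  #5 pop 4: in={0,1,2} → {0,1,2} (was {1}); enqueue []
  #6 pop 1: in={0,1,2} → {0,1,2} (no change)

Fixpoint:
  val[0] = {0,1,2}
  val[1] = {0,1,2}
  val[2] = {0,1,2}
  val[3] = {0,1,2}
  val[4] = {0,1,2}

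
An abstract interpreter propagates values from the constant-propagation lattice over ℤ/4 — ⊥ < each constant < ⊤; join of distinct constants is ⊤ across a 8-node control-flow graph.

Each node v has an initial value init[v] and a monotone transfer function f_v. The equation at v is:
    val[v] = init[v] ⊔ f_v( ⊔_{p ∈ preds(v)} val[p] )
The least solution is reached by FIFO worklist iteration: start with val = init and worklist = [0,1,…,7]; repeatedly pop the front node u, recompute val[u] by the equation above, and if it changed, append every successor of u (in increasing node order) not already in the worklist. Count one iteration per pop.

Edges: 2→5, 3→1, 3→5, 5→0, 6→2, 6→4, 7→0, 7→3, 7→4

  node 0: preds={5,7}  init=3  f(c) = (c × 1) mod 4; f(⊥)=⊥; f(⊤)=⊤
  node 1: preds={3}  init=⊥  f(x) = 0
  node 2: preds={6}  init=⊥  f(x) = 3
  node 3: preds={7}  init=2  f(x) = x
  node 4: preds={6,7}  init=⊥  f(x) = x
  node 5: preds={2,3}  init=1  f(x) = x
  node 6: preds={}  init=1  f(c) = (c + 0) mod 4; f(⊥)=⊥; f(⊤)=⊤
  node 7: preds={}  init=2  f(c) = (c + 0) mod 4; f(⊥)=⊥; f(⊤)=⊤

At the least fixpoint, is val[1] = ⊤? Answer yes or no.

no

Iteration log — 9 steps:
  step 1. node 0  ⊔preds=⊤  new=⊤  old=3  +wl: 
  step 2. node 1  ⊔preds=2  new=0  old=⊥  +wl: 
  step 3. node 2  ⊔preds=1  new=3  old=⊥  +wl: 
  step 4. node 3  ⊔preds=2  new=2  stable
  step 5. node 4  ⊔preds=⊤  new=⊤  old=⊥  +wl: 
  step 6. node 5  ⊔preds=⊤  new=⊤  old=1  +wl: 0
  step 7. node 6  ⊔preds=⊥  new=1  stable
  step 8. node 7  ⊔preds=⊥  new=2  stable
  step 9. node 0  ⊔preds=⊤  new=⊤  stable

Least fixpoint reached:
  node 0: ⊤
  node 1: 0
  node 2: 3
  node 3: 2
  node 4: ⊤
  node 5: ⊤
  node 6: 1
  node 7: 2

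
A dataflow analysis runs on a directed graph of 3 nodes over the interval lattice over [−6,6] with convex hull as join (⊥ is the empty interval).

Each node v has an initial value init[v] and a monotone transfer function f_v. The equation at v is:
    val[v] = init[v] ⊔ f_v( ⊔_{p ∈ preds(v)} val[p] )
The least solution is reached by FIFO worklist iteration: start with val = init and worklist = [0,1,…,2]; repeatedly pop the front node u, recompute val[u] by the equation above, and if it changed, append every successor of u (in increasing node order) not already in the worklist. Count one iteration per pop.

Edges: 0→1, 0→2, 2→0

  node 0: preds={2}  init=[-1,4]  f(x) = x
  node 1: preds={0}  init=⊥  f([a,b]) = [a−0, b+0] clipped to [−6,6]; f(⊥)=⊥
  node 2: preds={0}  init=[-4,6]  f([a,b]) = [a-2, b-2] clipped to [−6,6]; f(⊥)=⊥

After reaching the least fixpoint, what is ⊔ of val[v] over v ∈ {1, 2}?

[-6,6]

Iteration log — 6 steps:
  step 1. node 0  ⊔preds=[-4,6]  new=[-4,6]  old=[-1,4]  +wl: 
  step 2. node 1  ⊔preds=[-4,6]  new=[-4,6]  old=⊥  +wl: 
  step 3. node 2  ⊔preds=[-4,6]  new=[-6,6]  old=[-4,6]  +wl: 0
  step 4. node 0  ⊔preds=[-6,6]  new=[-6,6]  old=[-4,6]  +wl: 1,2
  step 5. node 1  ⊔preds=[-6,6]  new=[-6,6]  old=[-4,6]  +wl: 
  step 6. node 2  ⊔preds=[-6,6]  new=[-6,6]  stable

Least fixpoint reached:
  node 0: [-6,6]
  node 1: [-6,6]
  node 2: [-6,6]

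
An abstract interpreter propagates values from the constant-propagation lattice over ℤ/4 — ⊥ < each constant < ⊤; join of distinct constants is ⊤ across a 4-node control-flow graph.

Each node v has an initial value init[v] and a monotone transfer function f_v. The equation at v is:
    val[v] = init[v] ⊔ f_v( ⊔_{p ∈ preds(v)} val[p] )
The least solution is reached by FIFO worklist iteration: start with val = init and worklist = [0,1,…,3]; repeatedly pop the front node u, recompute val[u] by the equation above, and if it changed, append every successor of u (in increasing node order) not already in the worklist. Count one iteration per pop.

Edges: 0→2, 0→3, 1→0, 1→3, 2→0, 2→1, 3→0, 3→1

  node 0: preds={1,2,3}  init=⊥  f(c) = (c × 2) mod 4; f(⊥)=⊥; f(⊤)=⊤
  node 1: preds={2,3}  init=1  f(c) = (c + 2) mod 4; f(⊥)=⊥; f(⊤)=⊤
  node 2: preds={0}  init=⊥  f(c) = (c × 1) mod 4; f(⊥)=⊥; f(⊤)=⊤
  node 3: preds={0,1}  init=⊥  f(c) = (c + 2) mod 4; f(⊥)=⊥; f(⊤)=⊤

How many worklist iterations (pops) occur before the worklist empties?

Worklist (10 pops):
  #1 pop 0: in=1 → 2 (was ⊥); enqueue []
  #2 pop 1: in=⊥ → 1 (no change)
  #3 pop 2: in=2 → 2 (was ⊥); enqueue [0,1]
  #4 pop 3: in=⊤ → ⊤ (was ⊥); enqueue []
  #5 pop 0: in=⊤ → ⊤ (was 2); enqueue [2,3]
  #6 pop 1: in=⊤ → ⊤ (was 1); enqueue [0]
  #7 pop 2: in=⊤ → ⊤ (was 2); enqueue [1]
  #8 pop 3: in=⊤ → ⊤ (no change)
  #9 pop 0: in=⊤ → ⊤ (no change)
  #10 pop 1: in=⊤ → ⊤ (no change)

Fixpoint:
  val[0] = ⊤
  val[1] = ⊤
  val[2] = ⊤
  val[3] = ⊤

10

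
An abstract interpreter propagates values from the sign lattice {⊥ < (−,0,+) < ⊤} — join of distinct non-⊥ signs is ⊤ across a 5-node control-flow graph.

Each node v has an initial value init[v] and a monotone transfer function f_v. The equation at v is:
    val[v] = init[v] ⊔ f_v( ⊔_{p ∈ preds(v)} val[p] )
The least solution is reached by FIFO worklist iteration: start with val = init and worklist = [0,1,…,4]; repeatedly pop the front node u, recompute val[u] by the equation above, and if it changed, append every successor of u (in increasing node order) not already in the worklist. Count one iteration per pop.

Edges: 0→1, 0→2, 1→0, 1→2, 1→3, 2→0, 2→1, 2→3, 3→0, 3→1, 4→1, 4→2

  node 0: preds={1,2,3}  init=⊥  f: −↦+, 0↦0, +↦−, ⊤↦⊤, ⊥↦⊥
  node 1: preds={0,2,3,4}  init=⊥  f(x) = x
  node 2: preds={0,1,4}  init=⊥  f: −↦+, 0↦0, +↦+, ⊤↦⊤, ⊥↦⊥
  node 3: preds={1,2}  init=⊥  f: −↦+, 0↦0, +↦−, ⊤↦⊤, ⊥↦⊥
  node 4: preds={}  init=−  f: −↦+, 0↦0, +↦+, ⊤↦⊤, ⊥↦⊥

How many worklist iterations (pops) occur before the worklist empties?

11

Trace (11 dequeues):
  [1] u=0 | in ⊥ | out ⊥ | ==
  [2] u=1 | in − | out − | prev ⊥ | push {0}
  [3] u=2 | in − | out + | prev ⊥ | push {1}
  [4] u=3 | in ⊤ | out ⊤ | prev ⊥ | push {}
  [5] u=4 | in ⊥ | out − | ==
  [6] u=0 | in ⊤ | out ⊤ | prev ⊥ | push {2}
  [7] u=1 | in ⊤ | out ⊤ | prev − | push {0,3}
  [8] u=2 | in ⊤ | out ⊤ | prev + | push {1}
  [9] u=0 | in ⊤ | out ⊤ | ==
  [10] u=3 | in ⊤ | out ⊤ | ==
  [11] u=1 | in ⊤ | out ⊤ | ==

Converged values:
  [0] ⊤
  [1] ⊤
  [2] ⊤
  [3] ⊤
  [4] −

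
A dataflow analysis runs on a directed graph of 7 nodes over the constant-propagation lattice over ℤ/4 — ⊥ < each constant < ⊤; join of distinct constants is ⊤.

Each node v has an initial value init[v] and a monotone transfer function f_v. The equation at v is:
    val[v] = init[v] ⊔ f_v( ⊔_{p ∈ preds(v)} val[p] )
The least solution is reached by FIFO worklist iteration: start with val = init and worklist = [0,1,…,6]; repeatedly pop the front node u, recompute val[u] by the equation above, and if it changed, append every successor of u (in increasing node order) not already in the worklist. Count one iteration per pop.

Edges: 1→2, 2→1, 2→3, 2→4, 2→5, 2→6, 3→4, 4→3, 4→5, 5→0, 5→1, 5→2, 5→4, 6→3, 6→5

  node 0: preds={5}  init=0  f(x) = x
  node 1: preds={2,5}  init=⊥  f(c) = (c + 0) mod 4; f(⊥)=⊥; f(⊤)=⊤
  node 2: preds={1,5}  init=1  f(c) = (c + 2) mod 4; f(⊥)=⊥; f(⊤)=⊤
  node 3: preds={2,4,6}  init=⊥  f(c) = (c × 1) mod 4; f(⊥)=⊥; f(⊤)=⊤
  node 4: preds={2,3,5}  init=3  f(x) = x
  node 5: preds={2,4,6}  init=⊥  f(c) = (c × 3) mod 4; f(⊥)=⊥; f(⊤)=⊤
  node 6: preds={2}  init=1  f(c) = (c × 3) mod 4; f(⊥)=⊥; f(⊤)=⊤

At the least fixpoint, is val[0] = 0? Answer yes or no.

Trace (13 dequeues):
  [1] u=0 | in ⊥ | out 0 | ==
  [2] u=1 | in 1 | out 1 | prev ⊥ | push {}
  [3] u=2 | in 1 | out ⊤ | prev 1 | push {1}
  [4] u=3 | in ⊤ | out ⊤ | prev ⊥ | push {}
  [5] u=4 | in ⊤ | out ⊤ | prev 3 | push {3}
  [6] u=5 | in ⊤ | out ⊤ | prev ⊥ | push {0,2,4}
  [7] u=6 | in ⊤ | out ⊤ | prev 1 | push {5}
  [8] u=1 | in ⊤ | out ⊤ | prev 1 | push {}
  [9] u=3 | in ⊤ | out ⊤ | ==
  [10] u=0 | in ⊤ | out ⊤ | prev 0 | push {}
  [11] u=2 | in ⊤ | out ⊤ | ==
  [12] u=4 | in ⊤ | out ⊤ | ==
  [13] u=5 | in ⊤ | out ⊤ | ==

Converged values:
  [0] ⊤
  [1] ⊤
  [2] ⊤
  [3] ⊤
  [4] ⊤
  [5] ⊤
  [6] ⊤

no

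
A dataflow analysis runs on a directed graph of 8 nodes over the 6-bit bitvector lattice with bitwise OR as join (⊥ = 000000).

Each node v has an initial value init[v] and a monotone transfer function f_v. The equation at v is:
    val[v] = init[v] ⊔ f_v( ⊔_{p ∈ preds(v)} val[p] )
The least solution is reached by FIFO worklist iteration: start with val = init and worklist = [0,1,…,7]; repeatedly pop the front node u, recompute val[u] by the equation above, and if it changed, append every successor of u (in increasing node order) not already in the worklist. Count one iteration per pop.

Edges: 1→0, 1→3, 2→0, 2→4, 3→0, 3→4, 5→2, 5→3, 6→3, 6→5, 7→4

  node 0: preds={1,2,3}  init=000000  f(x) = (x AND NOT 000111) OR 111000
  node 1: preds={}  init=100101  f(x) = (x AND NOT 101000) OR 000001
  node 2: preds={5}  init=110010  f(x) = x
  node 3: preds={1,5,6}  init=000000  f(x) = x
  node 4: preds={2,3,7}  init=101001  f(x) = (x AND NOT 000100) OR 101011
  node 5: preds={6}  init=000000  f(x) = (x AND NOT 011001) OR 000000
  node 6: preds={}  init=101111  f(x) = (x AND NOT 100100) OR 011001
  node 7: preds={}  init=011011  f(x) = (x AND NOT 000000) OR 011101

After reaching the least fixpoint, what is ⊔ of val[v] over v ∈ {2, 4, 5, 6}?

111111

Iteration log — 14 steps:
  step 1. node 0  ⊔preds=110111  new=111000  old=000000  +wl: 
  step 2. node 1  ⊔preds=000000  new=100101  stable
  step 3. node 2  ⊔preds=000000  new=110010  stable
  step 4. node 3  ⊔preds=101111  new=101111  old=000000  +wl: 0
  step 5. node 4  ⊔preds=111111  new=111011  old=101001  +wl: 
  step 6. node 5  ⊔preds=101111  new=100110  old=000000  +wl: 2,3
  step 7. node 6  ⊔preds=000000  new=111111  old=101111  +wl: 5
  step 8. node 7  ⊔preds=000000  new=011111  old=011011  +wl: 4
  step 9. node 0  ⊔preds=111111  new=111000  stable
  step 10. node 2  ⊔preds=100110  new=110110  old=110010  +wl: 0
  step 11. node 3  ⊔preds=111111  new=111111  old=101111  +wl: 
  step 12. node 5  ⊔preds=111111  new=100110  stable
  step 13. node 4  ⊔preds=111111  new=111011  stable
  step 14. node 0  ⊔preds=111111  new=111000  stable

Least fixpoint reached:
  node 0: 111000
  node 1: 100101
  node 2: 110110
  node 3: 111111
  node 4: 111011
  node 5: 100110
  node 6: 111111
  node 7: 011111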